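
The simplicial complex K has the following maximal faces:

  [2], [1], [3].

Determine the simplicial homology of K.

H_0 = Z^3.

Order the vertices as 1 < 2 < 3. Listing each simplex with vertices in this order, K has dimension 0 with simplices:

  0-simplices (3): [1], [2], [3]

Hence C_0 ≅ Z^3.

Reading off H_k = ker ∂_k / im ∂_{k+1}:

  H_0: rank C_0 − rank ∂_1 = 3 − 0 = 3, and there is no ∂_1, so H_0 = Z^3.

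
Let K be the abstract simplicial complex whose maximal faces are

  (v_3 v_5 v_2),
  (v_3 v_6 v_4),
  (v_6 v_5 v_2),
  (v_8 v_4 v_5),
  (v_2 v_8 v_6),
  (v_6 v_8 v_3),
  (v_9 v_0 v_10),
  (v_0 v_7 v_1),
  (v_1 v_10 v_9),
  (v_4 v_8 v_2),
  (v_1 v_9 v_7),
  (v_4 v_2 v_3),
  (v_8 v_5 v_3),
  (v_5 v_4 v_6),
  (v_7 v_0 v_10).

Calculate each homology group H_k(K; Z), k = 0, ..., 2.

K has 11 vertices, 25 edges, 15 triangles.
rank ∂_0 = 0, rank ∂_1 = 9 ⇒ b_0 = 11 − 0 − 9 = 2; all invariant factors of ∂_1 are 1 so no torsion. So H_0 = Z^2.
rank ∂_1 = 9, rank ∂_2 = 15 ⇒ b_1 = 25 − 9 − 15 = 1; ∂_2 has invariant factor(s) [2] giving torsion. So H_1 = Z ⊕ Z/2.
rank ∂_2 = 15, rank ∂_3 = 0 ⇒ b_2 = 15 − 15 − 0 = 0. So H_2 = 0.

H_0 = Z^2,  H_1 = Z ⊕ Z/2,  H_2 = 0.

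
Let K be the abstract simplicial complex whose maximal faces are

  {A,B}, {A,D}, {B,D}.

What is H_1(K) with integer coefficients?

H_1 = Z.

Take the total order A < B < D on the vertex set. Then K (dimension 1) consists of the simplices:

  0-simplices (3): A, B, D
  1-simplices (3): AB, AD, BD

Hence C_0 ≅ Z^3, C_1 ≅ Z^3.

The boundary map ∂_1: C_1 → C_0 is given by ∂[p,q] = [q] − [p].
As a 3×3 matrix over Z this has rank 2, with invariant factors (1,1).

Reading off H_k = ker ∂_k / im ∂_{k+1}:

  H_1: rank ker ∂_1 − rank ∂_2 = (3 − 2) − 0 = 1, and there is no ∂_2, so H_1 = Z.

(K is a triangulation of the circle S^1.)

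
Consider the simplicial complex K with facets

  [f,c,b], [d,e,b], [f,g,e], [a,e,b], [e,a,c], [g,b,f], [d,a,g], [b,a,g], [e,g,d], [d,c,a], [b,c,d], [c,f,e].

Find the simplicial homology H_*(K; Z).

H_0 ≅ Z,  H_1 ≅ Z/2,  H_2 = 0.

Fix the vertex order a < b < c < d < e < f < g and write every simplex with vertices in increasing order. Then dim K = 2 and the simplices of K are:

  0-simplices (7): a, b, c, d, e, f, g
  1-simplices (18): ab, ac, ad, ae, ag, bc, bd, be, bf, bg, cd, ce, cf, de, dg, ef, eg, fg
  2-simplices (12): abe, abg, acd, ace, adg, bcd, bcf, bde, bfg, cef, deg, efg

giving chain groups C_0 ≅ Z^7, C_1 ≅ Z^18, C_2 ≅ Z^12.

Boundary ∂_1: C_1 → C_0 sends each edge [p,q] (with p < q) to q − p.
The resulting 7×18 matrix has rank 6, and its Smith normal form has invariant factors (1,1,1,1,1,1).

The boundary map ∂_2: C_2 → C_1 acts by ∂[p,q,r] = [q,r] − [p,r] + [p,q]. For instance
  ∂acd = cd − ad + ac,
  ∂deg = eg − dg + de.
The 18×12 boundary matrix has rank 12 and Smith normal form diag(1,1,1,1,1,1,1,1,1,1,1,2).

From H_k ≅ ker(∂_k) / im(∂_{k+1}) we obtain:

  H_0: rank C_0 − rank ∂_1 = 7 − 6 = 1, and the invariant factors of ∂_1 are all 1, so H_0 ≅ Z.
  H_1: rank ker ∂_1 − rank ∂_2 = (18 − 6) − 12 = 0, and ∂_2 has invariant factor 2 > 1, so H_1 ≅ Z/2.
  H_2: rank ker ∂_2 − rank ∂_3 = (12 − 12) − 0 = 0, and there is no ∂_3, so H_2 ≅ 0.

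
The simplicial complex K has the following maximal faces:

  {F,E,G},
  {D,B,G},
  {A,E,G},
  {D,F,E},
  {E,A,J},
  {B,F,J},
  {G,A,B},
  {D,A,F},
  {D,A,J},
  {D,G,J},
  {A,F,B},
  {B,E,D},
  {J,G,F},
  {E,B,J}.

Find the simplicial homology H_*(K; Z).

H_0 ≅ Z,  H_1 ≅ Z^2,  H_2 ≅ Z.

We work with the vertex ordering A < B < D < E < F < G < J. The simplices of K, each written with vertices in increasing order, are:

  0-simplices (7): A, B, D, E, F, G, J
  1-simplices (21): AB, AD, AE, AF, AG, AJ, BD, BE, BF, BG, BJ, DE, DF, DG, DJ, EF, EG, EJ, FG, FJ, GJ
  2-simplices (14): ABF, ABG, ADF, ADJ, AEG, AEJ, BDE, BDG, BEJ, BFJ, DEF, DGJ, EFG, FGJ

Hence C_0 ≅ Z^7, C_1 ≅ Z^21, C_2 ≅ Z^14.

∂_1: C_1 → C_0 sends each edge [p,q] (with p < q) to q − p. For instance
  ∂AE = E − A.
This gives a 7×21 integer matrix of rank 6; reducing to Smith normal form yields diagonal entries (1,1,1,1,1,1).

∂_2: C_2 → C_1 sends each 2-simplex [p,q,r] to [q,r] − [p,r] + [p,q]. For instance
  ∂BDE = DE − BE + BD,
  ∂ADF = DF − AF + AD.
The resulting 21×14 matrix has rank 13, and its Smith normal form has invariant factors (1,1,1,1,1,1,1,1,1,1,1,1,1).

Now H_k = ker ∂_k / im ∂_{k+1}, so:

  H_0: rank C_0 − rank ∂_1 = 7 − 6 = 1, and the invariant factors of ∂_1 are all 1, so H_0 ≅ Z.
  H_1: rank ker ∂_1 − rank ∂_2 = (21 − 6) − 13 = 2, and the invariant factors of ∂_2 are all 1, so H_1 ≅ Z^2.
  H_2: rank ker ∂_2 − rank ∂_3 = (14 − 13) − 0 = 1, and there is no ∂_3, so H_2 ≅ Z.

As a check, the Euler characteristic is 7 − 21 + 14 = 0, which agrees with 1 − 2 + 1 = 0.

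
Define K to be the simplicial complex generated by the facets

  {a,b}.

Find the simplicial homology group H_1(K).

H_1 = 0.

Order the vertices as a < b. Listing each simplex with vertices in this order, K has dimension 1 with simplices:

  0-simplices (2): a, b
  1-simplices (1): ab

Hence C_0 ≅ Z^2, C_1 ≅ Z^1.

The boundary map ∂_1: C_1 → C_0 is given by ∂[p,q] = [q] − [p].
As a 2×1 matrix over Z this has rank 1, with invariant factors (1).

Computing H_k = (kernel of ∂_k) / (image of ∂_{k+1}):

  H_1: rank ker ∂_1 − rank ∂_2 = (1 − 1) − 0 = 0, and there is no ∂_2, so H_1 ≅ 0.

(K is a triangulation of the 1-simplex.)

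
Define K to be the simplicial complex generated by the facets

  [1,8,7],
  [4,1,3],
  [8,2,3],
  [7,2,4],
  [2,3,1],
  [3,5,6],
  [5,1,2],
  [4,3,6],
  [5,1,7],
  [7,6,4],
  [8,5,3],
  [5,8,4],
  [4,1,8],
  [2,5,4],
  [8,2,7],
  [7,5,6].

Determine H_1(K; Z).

Take the total order 1 < 2 < 3 < 4 < 5 < 6 < 7 < 8 on the vertex set. Then K (dimension 2) consists of the simplices:

  0-simplices (8): [1], [2], [3], [4], [5], [6], [7], [8]
  1-simplices (24): (24 of them)
  2-simplices (16): [1,2,3], [1,2,5], [1,3,4], [1,4,8], [1,5,7], [1,7,8], [2,3,8], [2,4,5], [2,4,7], [2,7,8], [3,4,6], [3,5,6], [3,5,8], [4,5,8], [4,6,7], [5,6,7]

giving chain groups C_0 ≅ Z^8, C_1 ≅ Z^24, C_2 ≅ Z^16.

∂_1: C_1 → C_0 sends each edge [p,q] (with p < q) to q − p. For instance
  ∂[1,8] = [8] − [1].
As a 8×24 matrix over Z this has rank 7, with invariant factors (1,1,1,1,1,1,1).

The boundary map ∂_2: C_2 → C_1 maps a triangle to the signed sum of its edges. For instance
  ∂[4,5,8] = [5,8] − [4,8] + [4,5],
  ∂[5,6,7] = [6,7] − [5,7] + [5,6].
This gives a 24×16 integer matrix of rank 15; reducing to Smith normal form yields diagonal entries (1,1,1,1,1,1,1,1,1,1,1,1,1,1,1).

Reading off H_k = ker ∂_k / im ∂_{k+1}:

  H_1: rank ker ∂_1 − rank ∂_2 = (24 − 7) − 15 = 2, and the invariant factors of ∂_2 are all 1, so H_1 ≅ Z^2.

H_1 ≅ Z^2.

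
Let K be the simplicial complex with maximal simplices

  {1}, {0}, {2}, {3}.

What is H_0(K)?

Order the vertices as 0 < 1 < 2 < 3. Listing each simplex with vertices in this order, K has dimension 0 with simplices:

  0-simplices (4): [0], [1], [2], [3]

giving chain groups C_0 ≅ Z^4.

Reading off H_k = ker ∂_k / im ∂_{k+1}:

  H_0: rank C_0 − rank ∂_1 = 4 − 0 = 4, and there is no ∂_1, so H_0 = Z^4.

H_0 ≅ Z^4.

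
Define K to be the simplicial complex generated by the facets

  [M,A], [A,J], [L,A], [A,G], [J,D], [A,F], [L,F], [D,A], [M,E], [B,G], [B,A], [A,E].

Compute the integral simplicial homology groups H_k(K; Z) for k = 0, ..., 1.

H_0 ≅ Z,  H_1 ≅ Z^4.

Fix the vertex order A < B < D < E < F < G < J < L < M and write every simplex with vertices in increasing order. Then dim K = 1 and the simplices of K are:

  0-simplices (9): A, B, D, E, F, G, J, L, M
  1-simplices (12): AB, AD, AE, AF, AG, AJ, AL, AM, BG, DJ, EM, FL

Hence C_0 ≅ Z^9, C_1 ≅ Z^12.

Boundary ∂_1: C_1 → C_0 is given by ∂[p,q] = [q] − [p]. For instance
  ∂AG = G − A.
As a 9×12 matrix over Z this has rank 8, with invariant factors (1,1,1,1,1,1,1,1).

Reading off H_k = ker ∂_k / im ∂_{k+1}:

  H_0: rank C_0 − rank ∂_1 = 9 − 8 = 1, and the invariant factors of ∂_1 are all 1, so H_0 ≅ Z.
  H_1: rank ker ∂_1 − rank ∂_2 = (12 − 8) − 0 = 4, and there is no ∂_2, so H_1 ≅ Z^4.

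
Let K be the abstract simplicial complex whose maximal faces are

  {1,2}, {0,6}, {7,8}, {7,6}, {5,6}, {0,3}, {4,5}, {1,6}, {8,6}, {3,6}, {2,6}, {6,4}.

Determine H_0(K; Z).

H_0 = Z.

Fix the vertex order 0 < 1 < 2 < 3 < 4 < 5 < 6 < 7 < 8 and write every simplex with vertices in increasing order. Then dim K = 1 and the simplices of K are:

  0-simplices (9): [0], [1], [2], [3], [4], [5], [6], [7], [8]
  1-simplices (12): [0,3], [0,6], [1,2], [1,6], [2,6], [3,6], [4,5], [4,6], [5,6], [6,7], [6,8], [7,8]

so the chain groups are C_0 ≅ Z^9, C_1 ≅ Z^12.

The boundary map ∂_1: C_1 → C_0 maps an edge to its endpoints' difference, ∂[p,q] = q − p. For instance
  ∂[5,6] = [6] − [5].
The resulting 9×12 matrix has rank 8, and its Smith normal form has invariant factors (1,1,1,1,1,1,1,1).

From H_k ≅ ker(∂_k) / im(∂_{k+1}) we obtain:

  H_0: rank C_0 − rank ∂_1 = 9 − 8 = 1, and the invariant factors of ∂_1 are all 1, so H_0 = Z.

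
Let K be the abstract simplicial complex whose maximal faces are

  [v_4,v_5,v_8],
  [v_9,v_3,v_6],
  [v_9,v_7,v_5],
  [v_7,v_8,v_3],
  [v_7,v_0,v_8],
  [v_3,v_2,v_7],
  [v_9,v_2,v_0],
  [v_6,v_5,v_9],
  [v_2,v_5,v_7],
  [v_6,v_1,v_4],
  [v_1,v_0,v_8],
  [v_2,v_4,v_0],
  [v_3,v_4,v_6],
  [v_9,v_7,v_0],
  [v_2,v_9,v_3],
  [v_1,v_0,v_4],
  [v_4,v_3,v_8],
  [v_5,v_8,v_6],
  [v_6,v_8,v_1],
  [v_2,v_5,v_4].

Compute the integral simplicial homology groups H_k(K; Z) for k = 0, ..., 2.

H_0 = Z,  H_1 = Z ⊕ Z_2,  H_2 = 0.

We work with the vertex ordering v_0 < v_1 < v_2 < v_3 < v_4 < v_5 < v_6 < v_7 < v_8 < v_9. The simplices of K, each written with vertices in increasing order, are:

  0-simplices (10): [v_0], [v_1], [v_2], [v_3], [v_4], [v_5], [v_6], [v_7], [v_8], [v_9]
  1-simplices (30): (30 of them)
  2-simplices (20): (20 of them)

Hence C_0 ≅ Z^10, C_1 ≅ Z^30, C_2 ≅ Z^20.

∂_1: C_1 → C_0 sends each edge [p,q] (with p < q) to q − p. For instance
  ∂[v_0,v_1] = [v_1] − [v_0].
This gives a 10×30 integer matrix of rank 9; reducing to Smith normal form yields diagonal entries (1,1,1,1,1,1,1,1,1).

Boundary ∂_2: C_2 → C_1 maps a triangle to the signed sum of its edges. For instance
  ∂[v_3,v_6,v_9] = [v_6,v_9] − [v_3,v_9] + [v_3,v_6],
  ∂[v_0,v_2,v_9] = [v_2,v_9] − [v_0,v_9] + [v_0,v_2].
As a 30×20 matrix over Z this has rank 20, with invariant factors (1,1,1,1,1,1,1,1,1,1,1,1,1,1,1,1,1,1,1,2).

From H_k ≅ ker(∂_k) / im(∂_{k+1}) we obtain:

  H_0: rank C_0 − rank ∂_1 = 10 − 9 = 1, and the invariant factors of ∂_1 are all 1, so H_0 ≅ Z.
  H_1: rank ker ∂_1 − rank ∂_2 = (30 − 9) − 20 = 1, and ∂_2 has invariant factor 2 > 1, so H_1 ≅ Z ⊕ Z_2.
  H_2: rank ker ∂_2 − rank ∂_3 = (20 − 20) − 0 = 0, and there is no ∂_3, so H_2 ≅ 0.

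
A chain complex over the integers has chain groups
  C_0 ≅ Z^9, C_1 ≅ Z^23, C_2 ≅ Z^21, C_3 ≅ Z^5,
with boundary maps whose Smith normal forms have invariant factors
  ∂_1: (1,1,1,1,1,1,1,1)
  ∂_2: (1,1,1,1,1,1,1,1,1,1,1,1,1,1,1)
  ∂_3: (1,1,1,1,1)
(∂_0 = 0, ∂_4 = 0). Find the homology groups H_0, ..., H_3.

H_0: b_0 = 9 − 0 − 8 = 1; torsion from ∂_1 factors > 1: none. So H_0 = Z.
H_1: b_1 = 23 − 8 − 15 = 0; torsion from ∂_2 factors > 1: none. So H_1 = 0.
H_2: b_2 = 21 − 15 − 5 = 1; torsion from ∂_3 factors > 1: none. So H_2 = Z.
H_3: b_3 = 5 − 5 − 0 = 0; torsion from ∂_4 factors > 1: none. So H_3 = 0.

H_0 = Z,  H_1 = 0,  H_2 = Z,  H_3 = 0.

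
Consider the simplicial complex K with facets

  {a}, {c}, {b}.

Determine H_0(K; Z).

H_0 ≅ Z^3.

Fix the vertex order a < b < c and write every simplex with vertices in increasing order. Then dim K = 0 and the simplices of K are:

  0-simplices (3): a, b, c

so the chain groups are C_0 ≅ Z^3.

Now H_k = ker ∂_k / im ∂_{k+1}, so:

  H_0: rank C_0 − rank ∂_1 = 3 − 0 = 3, and there is no ∂_1, so H_0 = Z^3.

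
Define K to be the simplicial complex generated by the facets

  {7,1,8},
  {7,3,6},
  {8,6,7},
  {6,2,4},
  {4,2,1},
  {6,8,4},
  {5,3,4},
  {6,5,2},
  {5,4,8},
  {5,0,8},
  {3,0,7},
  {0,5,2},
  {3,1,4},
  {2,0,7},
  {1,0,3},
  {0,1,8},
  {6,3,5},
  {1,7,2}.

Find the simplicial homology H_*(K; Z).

Order the vertices as 0 < 1 < 2 < 3 < 4 < 5 < 6 < 7 < 8. Listing each simplex with vertices in this order, K has dimension 2 with simplices:

  0-simplices (9): [0], [1], [2], [3], [4], [5], [6], [7], [8]
  1-simplices (27): (27 of them)
  2-simplices (18): [0,1,3], [0,1,8], [0,2,5], [0,2,7], [0,3,7], [0,5,8], [1,2,4], [1,2,7], [1,3,4], [1,7,8], [2,4,6], [2,5,6], [3,4,5], [3,5,6], [3,6,7], [4,5,8], [4,6,8], [6,7,8]

Hence C_0 ≅ Z^9, C_1 ≅ Z^27, C_2 ≅ Z^18.

Boundary ∂_1: C_1 → C_0 is given by ∂[p,q] = [q] − [p].
The resulting 9×27 matrix has rank 8, and its Smith normal form has invariant factors (1,1,1,1,1,1,1,1).

Boundary ∂_2: C_2 → C_1 acts by ∂[p,q,r] = [q,r] − [p,r] + [p,q]. For instance
  ∂[6,7,8] = [7,8] − [6,8] + [6,7],
  ∂[3,4,5] = [4,5] − [3,5] + [3,4].
As a 27×18 matrix over Z this has rank 18, with invariant factors (1,1,1,1,1,1,1,1,1,1,1,1,1,1,1,1,1,2).

Reading off H_k = ker ∂_k / im ∂_{k+1}:

  H_0: rank C_0 − rank ∂_1 = 9 − 8 = 1, and the invariant factors of ∂_1 are all 1, so H_0 ≅ Z.
  H_1: rank ker ∂_1 − rank ∂_2 = (27 − 8) − 18 = 1, and ∂_2 has invariant factor 2 > 1, so H_1 ≅ Z × Z/2.
  H_2: rank ker ∂_2 − rank ∂_3 = (18 − 18) − 0 = 0, and there is no ∂_3, so H_2 ≅ 0.

As a check, the Euler characteristic is 9 − 27 + 18 = 0, which agrees with 1 − 1 + 0 = 0.
(K is a triangulation of the Klein bottle.)

H_0 = Z,  H_1 = Z × Z/2,  H_2 = 0.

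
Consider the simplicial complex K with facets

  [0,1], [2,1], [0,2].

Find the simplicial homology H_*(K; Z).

K has 3 vertices, 3 edges.
rank ∂_0 = 0, rank ∂_1 = 2 ⇒ b_0 = 3 − 0 − 2 = 1; all invariant factors of ∂_1 are 1 so no torsion. So H_0 = Z.
rank ∂_1 = 2, rank ∂_2 = 0 ⇒ b_1 = 3 − 2 − 0 = 1. So H_1 = Z.

H_0 = Z,  H_1 = Z.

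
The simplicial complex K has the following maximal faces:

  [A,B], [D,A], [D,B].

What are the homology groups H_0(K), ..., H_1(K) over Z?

H_0 = Z,  H_1 = Z.

Fix the vertex order A < B < D and write every simplex with vertices in increasing order. Then dim K = 1 and the simplices of K are:

  0-simplices (3): A, B, D
  1-simplices (3): AB, AD, BD

giving chain groups C_0 ≅ Z^3, C_1 ≅ Z^3.

Boundary ∂_1: C_1 → C_0 maps an edge to its endpoints' difference, ∂[p,q] = q − p.
The resulting 3×3 matrix has rank 2, and its Smith normal form has invariant factors (1,1).

Computing H_k = (kernel of ∂_k) / (image of ∂_{k+1}):

  H_0: rank C_0 − rank ∂_1 = 3 − 2 = 1, and the invariant factors of ∂_1 are all 1, so H_0 ≅ Z.
  H_1: rank ker ∂_1 − rank ∂_2 = (3 − 2) − 0 = 1, and there is no ∂_2, so H_1 ≅ Z.

As a check, the Euler characteristic is 3 − 3 = 0, which agrees with 1 − 1 = 0.
(K is a triangulation of the circle S^1.)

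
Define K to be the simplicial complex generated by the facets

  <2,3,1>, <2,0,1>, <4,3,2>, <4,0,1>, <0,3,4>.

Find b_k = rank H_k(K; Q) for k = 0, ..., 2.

Take the total order 0 < 1 < 2 < 3 < 4 on the vertex set. Then K (dimension 2) consists of the simplices:

  0-simplices (5): [0], [1], [2], [3], [4]
  1-simplices (10): [0,1], [0,2], [0,3], [0,4], [1,2], [1,3], [1,4], [2,3], [2,4], [3,4]
  2-simplices (5): [0,1,2], [0,1,4], [0,3,4], [1,2,3], [2,3,4]

giving chain groups C_0 ≅ Z^5, C_1 ≅ Z^10, C_2 ≅ Z^5.

The boundary map ∂_1: C_1 → C_0 sends each edge [p,q] (with p < q) to q − p.
As a 5×10 matrix over Z this has rank 4, with invariant factors (1,1,1,1).

∂_2: C_2 → C_1 sends each 2-simplex [p,q,r] to [q,r] − [p,r] + [p,q]. For instance
  ∂[0,3,4] = [3,4] − [0,4] + [0,3],
  ∂[2,3,4] = [3,4] − [2,4] + [2,3].
The 10×5 boundary matrix has rank 5 and Smith normal form diag(1,1,1,1,1).

Now H_k = ker ∂_k / im ∂_{k+1}, so:

  H_0: rank C_0 − rank ∂_1 = 5 − 4 = 1, and the invariant factors of ∂_1 are all 1, so H_0 = Z.
  H_1: rank ker ∂_1 − rank ∂_2 = (10 − 4) − 5 = 1, and the invariant factors of ∂_2 are all 1, so H_1 = Z.
  H_2: rank ker ∂_2 − rank ∂_3 = (5 − 5) − 0 = 0, and there is no ∂_3, so H_2 = 0.

As a check, the Euler characteristic is 5 − 10 + 5 = 0, which agrees with 1 − 1 + 0 = 0.

Hence the Betti numbers are b_0 = 1, b_1 = 1, b_2 = 0.

b_0 = 1, b_1 = 1, b_2 = 0.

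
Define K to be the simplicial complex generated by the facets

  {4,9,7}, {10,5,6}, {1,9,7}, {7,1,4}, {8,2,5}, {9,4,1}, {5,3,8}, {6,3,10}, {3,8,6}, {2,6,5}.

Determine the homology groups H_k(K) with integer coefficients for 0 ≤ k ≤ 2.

Fix the vertex order 1 < 2 < 3 < 4 < 5 < 6 < 7 < 8 < 9 < 10 and write every simplex with vertices in increasing order. Then dim K = 2 and the simplices of K are:

  0-simplices (10): [1], [2], [3], [4], [5], [6], [7], [8], [9], [10]
  1-simplices (18): [1,4], [1,7], [1,9], [2,5], [2,6], [2,8], [3,5], [3,6], [3,8], [3,10], [4,7], [4,9], [5,6], [5,8], [5,10], [6,8], [6,10], [7,9]
  2-simplices (10): [1,4,7], [1,4,9], [1,7,9], [2,5,6], [2,5,8], [3,5,8], [3,6,8], [3,6,10], [4,7,9], [5,6,10]

Hence C_0 ≅ Z^10, C_1 ≅ Z^18, C_2 ≅ Z^10.

Boundary ∂_1: C_1 → C_0 maps an edge to its endpoints' difference, ∂[p,q] = q − p.
As a 10×18 matrix over Z this has rank 8, with invariant factors (1,1,1,1,1,1,1,1).

∂_2: C_2 → C_1 acts by ∂[p,q,r] = [q,r] − [p,r] + [p,q]. For instance
  ∂[3,6,8] = [6,8] − [3,8] + [3,6],
  ∂[1,7,9] = [7,9] − [1,9] + [1,7].
This gives a 18×10 integer matrix of rank 9; reducing to Smith normal form yields diagonal entries (1,1,1,1,1,1,1,1,1).

Reading off H_k = ker ∂_k / im ∂_{k+1}:

  H_0: rank C_0 − rank ∂_1 = 10 − 8 = 2, and the invariant factors of ∂_1 are all 1, so H_0 ≅ Z^2.
  H_1: rank ker ∂_1 − rank ∂_2 = (18 − 8) − 9 = 1, and the invariant factors of ∂_2 are all 1, so H_1 ≅ Z.
  H_2: rank ker ∂_2 − rank ∂_3 = (10 − 9) − 0 = 1, and there is no ∂_3, so H_2 ≅ Z.

(K is a triangulation of the disjoint union of the 2-sphere S^2 and the cylinder S^1 x I.)

H_0 = Z^2,  H_1 = Z,  H_2 = Z.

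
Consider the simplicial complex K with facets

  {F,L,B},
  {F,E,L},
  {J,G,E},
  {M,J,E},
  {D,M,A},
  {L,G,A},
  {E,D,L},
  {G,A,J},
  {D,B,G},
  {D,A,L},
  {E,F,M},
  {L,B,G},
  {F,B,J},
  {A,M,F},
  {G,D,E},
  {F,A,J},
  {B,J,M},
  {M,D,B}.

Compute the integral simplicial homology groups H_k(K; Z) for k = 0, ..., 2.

H_0 ≅ Z,  H_1 ≅ Z × Z/2,  H_2 = 0.

K has 9 vertices, 27 edges, 18 triangles.
rank ∂_0 = 0, rank ∂_1 = 8 ⇒ b_0 = 9 − 0 − 8 = 1; all invariant factors of ∂_1 are 1 so no torsion. So H_0 = Z.
rank ∂_1 = 8, rank ∂_2 = 18 ⇒ b_1 = 27 − 8 − 18 = 1; ∂_2 has invariant factor(s) [2] giving torsion. So H_1 = Z × Z/2.
rank ∂_2 = 18, rank ∂_3 = 0 ⇒ b_2 = 18 − 18 − 0 = 0. So H_2 = 0.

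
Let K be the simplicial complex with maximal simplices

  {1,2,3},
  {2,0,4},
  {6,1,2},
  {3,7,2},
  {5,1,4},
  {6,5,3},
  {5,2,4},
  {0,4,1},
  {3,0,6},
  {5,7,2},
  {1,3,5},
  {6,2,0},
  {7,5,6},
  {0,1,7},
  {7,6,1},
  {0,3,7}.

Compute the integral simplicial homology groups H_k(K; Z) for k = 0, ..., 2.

H_0 = Z,  H_1 = Z^2,  H_2 = Z.

Order the vertices as 0 < 1 < 2 < 3 < 4 < 5 < 6 < 7. Listing each simplex with vertices in this order, K has dimension 2 with simplices:

  0-simplices (8): [0], [1], [2], [3], [4], [5], [6], [7]
  1-simplices (24): (24 of them)
  2-simplices (16): [0,1,4], [0,1,7], [0,2,4], [0,2,6], [0,3,6], [0,3,7], [1,2,3], [1,2,6], [1,3,5], [1,4,5], [1,6,7], [2,3,7], [2,4,5], [2,5,7], [3,5,6], [5,6,7]

so the chain groups are C_0 ≅ Z^8, C_1 ≅ Z^24, C_2 ≅ Z^16.

∂_1: C_1 → C_0 maps an edge to its endpoints' difference, ∂[p,q] = q − p. For instance
  ∂[5,7] = [7] − [5].
As a 8×24 matrix over Z this has rank 7, with invariant factors (1,1,1,1,1,1,1).

The boundary map ∂_2: C_2 → C_1 sends each 2-simplex [p,q,r] to [q,r] − [p,r] + [p,q]. For instance
  ∂[0,1,4] = [1,4] − [0,4] + [0,1],
  ∂[2,5,7] = [5,7] − [2,7] + [2,5].
As a 24×16 matrix over Z this has rank 15, with invariant factors (1,1,1,1,1,1,1,1,1,1,1,1,1,1,1).

Reading off H_k = ker ∂_k / im ∂_{k+1}:

  H_0: rank C_0 − rank ∂_1 = 8 − 7 = 1, and the invariant factors of ∂_1 are all 1, so H_0 ≅ Z.
  H_1: rank ker ∂_1 − rank ∂_2 = (24 − 7) − 15 = 2, and the invariant factors of ∂_2 are all 1, so H_1 ≅ Z^2.
  H_2: rank ker ∂_2 − rank ∂_3 = (16 − 15) − 0 = 1, and there is no ∂_3, so H_2 ≅ Z.

As a check, the Euler characteristic is 8 − 24 + 16 = 0, which agrees with 1 − 2 + 1 = 0.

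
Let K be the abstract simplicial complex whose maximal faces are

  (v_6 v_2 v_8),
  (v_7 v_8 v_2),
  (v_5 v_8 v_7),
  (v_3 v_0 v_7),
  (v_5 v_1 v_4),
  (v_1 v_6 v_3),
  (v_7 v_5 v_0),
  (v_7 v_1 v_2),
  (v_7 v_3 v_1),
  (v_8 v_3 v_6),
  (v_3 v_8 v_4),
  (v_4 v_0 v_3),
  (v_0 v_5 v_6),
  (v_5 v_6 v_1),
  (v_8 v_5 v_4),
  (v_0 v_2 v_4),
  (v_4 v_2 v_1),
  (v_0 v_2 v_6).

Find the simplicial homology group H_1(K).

We work with the vertex ordering v_0 < v_1 < v_2 < v_3 < v_4 < v_5 < v_6 < v_7 < v_8. The simplices of K, each written with vertices in increasing order, are:

  0-simplices (9): [v_0], [v_1], [v_2], [v_3], [v_4], [v_5], [v_6], [v_7], [v_8]
  1-simplices (27): (27 of them)
  2-simplices (18): (18 of them)

Hence C_0 ≅ Z^9, C_1 ≅ Z^27, C_2 ≅ Z^18.

∂_1: C_1 → C_0 maps an edge to its endpoints' difference, ∂[p,q] = q − p. For instance
  ∂[v_5,v_7] = [v_7] − [v_5].
This gives a 9×27 integer matrix of rank 8; reducing to Smith normal form yields diagonal entries (1,1,1,1,1,1,1,1).

The boundary map ∂_2: C_2 → C_1 sends each 2-simplex [p,q,r] to [q,r] − [p,r] + [p,q]. For instance
  ∂[v_5,v_7,v_8] = [v_7,v_8] − [v_5,v_8] + [v_5,v_7],
  ∂[v_1,v_4,v_5] = [v_4,v_5] − [v_1,v_5] + [v_1,v_4].
The resulting 27×18 matrix has rank 17, and its Smith normal form has invariant factors (1,1,1,1,1,1,1,1,1,1,1,1,1,1,1,1,1).

Now H_k = ker ∂_k / im ∂_{k+1}, so:

  H_1: rank ker ∂_1 − rank ∂_2 = (27 − 8) − 17 = 2, and the invariant factors of ∂_2 are all 1, so H_1 = Z^2.

H_1 = Z^2.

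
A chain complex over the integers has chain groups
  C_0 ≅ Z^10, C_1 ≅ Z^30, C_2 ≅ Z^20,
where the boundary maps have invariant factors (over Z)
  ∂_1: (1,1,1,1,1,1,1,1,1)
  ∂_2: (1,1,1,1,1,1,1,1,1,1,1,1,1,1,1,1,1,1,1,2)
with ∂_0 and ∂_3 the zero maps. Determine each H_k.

H_0 = Z,  H_1 = Z ⊕ Z/2Z,  H_2 = 0.

H_0: b_0 = 10 − 0 − 9 = 1; torsion from ∂_1 factors > 1: none. So H_0 = Z.
H_1: b_1 = 30 − 9 − 20 = 1; torsion from ∂_2 factors > 1: [2]. So H_1 = Z ⊕ Z/2Z.
H_2: b_2 = 20 − 20 − 0 = 0; torsion from ∂_3 factors > 1: none. So H_2 = 0.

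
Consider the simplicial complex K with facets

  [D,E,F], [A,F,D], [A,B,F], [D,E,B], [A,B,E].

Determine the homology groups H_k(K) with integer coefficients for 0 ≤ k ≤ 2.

H_0 ≅ Z,  H_1 ≅ Z,  H_2 = 0.

Take the total order A < B < D < E < F on the vertex set. Then K (dimension 2) consists of the simplices:

  0-simplices (5): A, B, D, E, F
  1-simplices (10): AB, AD, AE, AF, BD, BE, BF, DE, DF, EF
  2-simplices (5): ABE, ABF, ADF, BDE, DEF

so the chain groups are C_0 ≅ Z^5, C_1 ≅ Z^10, C_2 ≅ Z^5.

Boundary ∂_1: C_1 → C_0 sends each edge [p,q] (with p < q) to q − p.
This gives a 5×10 integer matrix of rank 4; reducing to Smith normal form yields diagonal entries (1,1,1,1).

∂_2: C_2 → C_1 maps a triangle to the signed sum of its edges. For instance
  ∂BDE = DE − BE + BD,
  ∂ADF = DF − AF + AD.
The 10×5 boundary matrix has rank 5 and Smith normal form diag(1,1,1,1,1).

Computing H_k = (kernel of ∂_k) / (image of ∂_{k+1}):

  H_0: rank C_0 − rank ∂_1 = 5 − 4 = 1, and the invariant factors of ∂_1 are all 1, so H_0 = Z.
  H_1: rank ker ∂_1 − rank ∂_2 = (10 − 4) − 5 = 1, and the invariant factors of ∂_2 are all 1, so H_1 = Z.
  H_2: rank ker ∂_2 − rank ∂_3 = (5 − 5) − 0 = 0, and there is no ∂_3, so H_2 = 0.

As a check, the Euler characteristic is 5 − 10 + 5 = 0, which agrees with 1 − 1 + 0 = 0.
(K is a triangulation of the Möbius band.)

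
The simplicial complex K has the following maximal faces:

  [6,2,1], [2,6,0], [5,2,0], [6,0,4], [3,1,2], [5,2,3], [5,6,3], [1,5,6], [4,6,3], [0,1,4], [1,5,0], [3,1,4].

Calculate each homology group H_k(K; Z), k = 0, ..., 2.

We work with the vertex ordering 0 < 1 < 2 < 3 < 4 < 5 < 6. The simplices of K, each written with vertices in increasing order, are:

  0-simplices (7): [0], [1], [2], [3], [4], [5], [6]
  1-simplices (18): [0,1], [0,2], [0,4], [0,5], [0,6], [1,2], [1,3], [1,4], [1,5], [1,6], [2,3], [2,5], [2,6], [3,4], [3,5], [3,6], [4,6], [5,6]
  2-simplices (12): [0,1,4], [0,1,5], [0,2,5], [0,2,6], [0,4,6], [1,2,3], [1,2,6], [1,3,4], [1,5,6], [2,3,5], [3,4,6], [3,5,6]

Hence C_0 ≅ Z^7, C_1 ≅ Z^18, C_2 ≅ Z^12.

Boundary ∂_1: C_1 → C_0 is given by ∂[p,q] = [q] − [p].
The resulting 7×18 matrix has rank 6, and its Smith normal form has invariant factors (1,1,1,1,1,1).

The boundary map ∂_2: C_2 → C_1 maps a triangle to the signed sum of its edges. For instance
  ∂[0,1,5] = [1,5] − [0,5] + [0,1],
  ∂[1,3,4] = [3,4] − [1,4] + [1,3].
This gives a 18×12 integer matrix of rank 12; reducing to Smith normal form yields diagonal entries (1,1,1,1,1,1,1,1,1,1,1,2).

Reading off H_k = ker ∂_k / im ∂_{k+1}:

  H_0: rank C_0 − rank ∂_1 = 7 − 6 = 1, and the invariant factors of ∂_1 are all 1, so H_0 = Z.
  H_1: rank ker ∂_1 − rank ∂_2 = (18 − 6) − 12 = 0, and ∂_2 has invariant factor 2 > 1, so H_1 = Z/2Z.
  H_2: rank ker ∂_2 − rank ∂_3 = (12 − 12) − 0 = 0, and there is no ∂_3, so H_2 = 0.

H_0 = Z,  H_1 = Z/2Z,  H_2 = 0.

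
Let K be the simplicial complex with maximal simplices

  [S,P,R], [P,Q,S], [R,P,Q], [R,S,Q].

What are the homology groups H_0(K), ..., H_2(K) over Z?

H_0 ≅ Z,  H_1 = 0,  H_2 ≅ Z.

We work with the vertex ordering P < Q < R < S. The simplices of K, each written with vertices in increasing order, are:

  0-simplices (4): P, Q, R, S
  1-simplices (6): PQ, PR, PS, QR, QS, RS
  2-simplices (4): PQR, PQS, PRS, QRS

so the chain groups are C_0 ≅ Z^4, C_1 ≅ Z^6, C_2 ≅ Z^4.

Boundary ∂_1: C_1 → C_0 sends each edge [p,q] (with p < q) to q − p.
The 4×6 boundary matrix has rank 3 and Smith normal form diag(1,1,1).

The boundary map ∂_2: C_2 → C_1 sends each 2-simplex [p,q,r] to [q,r] − [p,r] + [p,q]. For instance
  ∂QRS = RS − QS + QR,
  ∂PQR = QR − PR + PQ.
The resulting 6×4 matrix has rank 3, and its Smith normal form has invariant factors (1,1,1).

Computing H_k = (kernel of ∂_k) / (image of ∂_{k+1}):

  H_0: rank C_0 − rank ∂_1 = 4 − 3 = 1, and the invariant factors of ∂_1 are all 1, so H_0 ≅ Z.
  H_1: rank ker ∂_1 − rank ∂_2 = (6 − 3) − 3 = 0, and the invariant factors of ∂_2 are all 1, so H_1 ≅ 0.
  H_2: rank ker ∂_2 − rank ∂_3 = (4 − 3) − 0 = 1, and there is no ∂_3, so H_2 ≅ Z.

(K is a triangulation of the 2-sphere S^2.)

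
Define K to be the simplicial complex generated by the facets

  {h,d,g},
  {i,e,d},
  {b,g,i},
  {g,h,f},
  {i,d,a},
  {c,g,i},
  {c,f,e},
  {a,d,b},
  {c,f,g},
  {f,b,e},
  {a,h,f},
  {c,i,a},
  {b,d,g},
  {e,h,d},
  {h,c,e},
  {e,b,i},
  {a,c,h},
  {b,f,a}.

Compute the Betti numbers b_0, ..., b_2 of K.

b_0 = 1, b_1 = 1, b_2 = 0.

Order the vertices as a < b < c < d < e < f < g < h < i. Listing each simplex with vertices in this order, K has dimension 2 with simplices:

  0-simplices (9): a, b, c, d, e, f, g, h, i
  1-simplices (27): ab, ac, ad, af, ah, ai, bd, be, bf, bg, bi, ce, cf, cg, ch, ci, de, dg, dh, di, ef, eh, ei, fg, fh, gh, gi
  2-simplices (18): abd, abf, ach, aci, adi, afh, bdg, bef, bei, bgi, cef, ceh, cfg, cgi, deh, dei, dgh, fgh

giving chain groups C_0 ≅ Z^9, C_1 ≅ Z^27, C_2 ≅ Z^18.

The boundary map ∂_1: C_1 → C_0 maps an edge to its endpoints' difference, ∂[p,q] = q − p. For instance
  ∂gi = i − g.
The resulting 9×27 matrix has rank 8, and its Smith normal form has invariant factors (1,1,1,1,1,1,1,1).

Boundary ∂_2: C_2 → C_1 acts by ∂[p,q,r] = [q,r] − [p,r] + [p,q]. For instance
  ∂abd = bd − ad + ab,
  ∂bgi = gi − bi + bg.
The 27×18 boundary matrix has rank 18 and Smith normal form diag(1,1,1,1,1,1,1,1,1,1,1,1,1,1,1,1,1,2).

Computing H_k = (kernel of ∂_k) / (image of ∂_{k+1}):

  H_0: rank C_0 − rank ∂_1 = 9 − 8 = 1, and the invariant factors of ∂_1 are all 1, so H_0 ≅ Z.
  H_1: rank ker ∂_1 − rank ∂_2 = (27 − 8) − 18 = 1, and ∂_2 has invariant factor 2 > 1, so H_1 ≅ Z ⊕ Z/2.
  H_2: rank ker ∂_2 − rank ∂_3 = (18 − 18) − 0 = 0, and there is no ∂_3, so H_2 ≅ 0.

As a check, the Euler characteristic is 9 − 27 + 18 = 0, which agrees with 1 − 1 + 0 = 0.

Hence the Betti numbers are b_0 = 1, b_1 = 1, b_2 = 0.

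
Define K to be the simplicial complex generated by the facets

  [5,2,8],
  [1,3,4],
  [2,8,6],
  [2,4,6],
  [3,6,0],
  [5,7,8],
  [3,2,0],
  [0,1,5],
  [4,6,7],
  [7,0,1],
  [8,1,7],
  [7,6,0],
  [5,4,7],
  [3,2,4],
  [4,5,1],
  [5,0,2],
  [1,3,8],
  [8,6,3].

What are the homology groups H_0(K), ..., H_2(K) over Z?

H_0 = Z,  H_1 = Z × Z/2,  H_2 = 0.

Fix the vertex order 0 < 1 < 2 < 3 < 4 < 5 < 6 < 7 < 8 and write every simplex with vertices in increasing order. Then dim K = 2 and the simplices of K are:

  0-simplices (9): [0], [1], [2], [3], [4], [5], [6], [7], [8]
  1-simplices (27): (27 of them)
  2-simplices (18): [0,1,5], [0,1,7], [0,2,3], [0,2,5], [0,3,6], [0,6,7], [1,3,4], [1,3,8], [1,4,5], [1,7,8], [2,3,4], [2,4,6], [2,5,8], [2,6,8], [3,6,8], [4,5,7], [4,6,7], [5,7,8]

giving chain groups C_0 ≅ Z^9, C_1 ≅ Z^27, C_2 ≅ Z^18.

The boundary map ∂_1: C_1 → C_0 is given by ∂[p,q] = [q] − [p]. For instance
  ∂[3,8] = [8] − [3].
As a 9×27 matrix over Z this has rank 8, with invariant factors (1,1,1,1,1,1,1,1).

The boundary map ∂_2: C_2 → C_1 maps a triangle to the signed sum of its edges. For instance
  ∂[5,7,8] = [7,8] − [5,8] + [5,7],
  ∂[2,5,8] = [5,8] − [2,8] + [2,5].
This gives a 27×18 integer matrix of rank 18; reducing to Smith normal form yields diagonal entries (1,1,1,1,1,1,1,1,1,1,1,1,1,1,1,1,1,2).

Computing H_k = (kernel of ∂_k) / (image of ∂_{k+1}):

  H_0: rank C_0 − rank ∂_1 = 9 − 8 = 1, and the invariant factors of ∂_1 are all 1, so H_0 = Z.
  H_1: rank ker ∂_1 − rank ∂_2 = (27 − 8) − 18 = 1, and ∂_2 has invariant factor 2 > 1, so H_1 = Z × Z/2.
  H_2: rank ker ∂_2 − rank ∂_3 = (18 − 18) − 0 = 0, and there is no ∂_3, so H_2 = 0.

As a check, the Euler characteristic is 9 − 27 + 18 = 0, which agrees with 1 − 1 + 0 = 0.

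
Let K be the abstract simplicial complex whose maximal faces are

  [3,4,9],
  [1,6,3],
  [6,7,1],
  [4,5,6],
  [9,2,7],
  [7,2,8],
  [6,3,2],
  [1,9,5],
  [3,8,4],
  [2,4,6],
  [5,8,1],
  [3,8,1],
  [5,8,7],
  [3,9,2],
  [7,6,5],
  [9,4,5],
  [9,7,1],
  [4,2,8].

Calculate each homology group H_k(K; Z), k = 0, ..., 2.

H_0 = Z,  H_1 = Z ⊕ Z/2,  H_2 = 0.

Order the vertices as 1 < 2 < 3 < 4 < 5 < 6 < 7 < 8 < 9. Listing each simplex with vertices in this order, K has dimension 2 with simplices:

  0-simplices (9): [1], [2], [3], [4], [5], [6], [7], [8], [9]
  1-simplices (27): (27 of them)
  2-simplices (18): [1,3,6], [1,3,8], [1,5,8], [1,5,9], [1,6,7], [1,7,9], [2,3,6], [2,3,9], [2,4,6], [2,4,8], [2,7,8], [2,7,9], [3,4,8], [3,4,9], [4,5,6], [4,5,9], [5,6,7], [5,7,8]

so the chain groups are C_0 ≅ Z^9, C_1 ≅ Z^27, C_2 ≅ Z^18.

Boundary ∂_1: C_1 → C_0 is given by ∂[p,q] = [q] − [p].
As a 9×27 matrix over Z this has rank 8, with invariant factors (1,1,1,1,1,1,1,1).

∂_2: C_2 → C_1 maps a triangle to the signed sum of its edges. For instance
  ∂[5,7,8] = [7,8] − [5,8] + [5,7],
  ∂[1,5,9] = [5,9] − [1,9] + [1,5].
The 27×18 boundary matrix has rank 18 and Smith normal form diag(1,1,1,1,1,1,1,1,1,1,1,1,1,1,1,1,1,2).

Now H_k = ker ∂_k / im ∂_{k+1}, so:

  H_0: rank C_0 − rank ∂_1 = 9 − 8 = 1, and the invariant factors of ∂_1 are all 1, so H_0 = Z.
  H_1: rank ker ∂_1 − rank ∂_2 = (27 − 8) − 18 = 1, and ∂_2 has invariant factor 2 > 1, so H_1 = Z ⊕ Z/2.
  H_2: rank ker ∂_2 − rank ∂_3 = (18 − 18) − 0 = 0, and there is no ∂_3, so H_2 = 0.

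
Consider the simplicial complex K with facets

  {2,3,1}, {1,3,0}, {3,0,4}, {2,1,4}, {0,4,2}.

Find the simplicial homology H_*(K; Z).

H_0 = Z,  H_1 = Z,  H_2 = 0.

We work with the vertex ordering 0 < 1 < 2 < 3 < 4. The simplices of K, each written with vertices in increasing order, are:

  0-simplices (5): [0], [1], [2], [3], [4]
  1-simplices (10): [0,1], [0,2], [0,3], [0,4], [1,2], [1,3], [1,4], [2,3], [2,4], [3,4]
  2-simplices (5): [0,1,3], [0,2,4], [0,3,4], [1,2,3], [1,2,4]

so the chain groups are C_0 ≅ Z^5, C_1 ≅ Z^10, C_2 ≅ Z^5.

Boundary ∂_1: C_1 → C_0 is given by ∂[p,q] = [q] − [p].
The 5×10 boundary matrix has rank 4 and Smith normal form diag(1,1,1,1).

Boundary ∂_2: C_2 → C_1 sends each 2-simplex [p,q,r] to [q,r] − [p,r] + [p,q]. For instance
  ∂[0,2,4] = [2,4] − [0,4] + [0,2],
  ∂[0,3,4] = [3,4] − [0,4] + [0,3].
This gives a 10×5 integer matrix of rank 5; reducing to Smith normal form yields diagonal entries (1,1,1,1,1).

Now H_k = ker ∂_k / im ∂_{k+1}, so:

  H_0: rank C_0 − rank ∂_1 = 5 − 4 = 1, and the invariant factors of ∂_1 are all 1, so H_0 = Z.
  H_1: rank ker ∂_1 − rank ∂_2 = (10 − 4) − 5 = 1, and the invariant factors of ∂_2 are all 1, so H_1 = Z.
  H_2: rank ker ∂_2 − rank ∂_3 = (5 − 5) − 0 = 0, and there is no ∂_3, so H_2 = 0.

(K is a triangulation of the Möbius band.)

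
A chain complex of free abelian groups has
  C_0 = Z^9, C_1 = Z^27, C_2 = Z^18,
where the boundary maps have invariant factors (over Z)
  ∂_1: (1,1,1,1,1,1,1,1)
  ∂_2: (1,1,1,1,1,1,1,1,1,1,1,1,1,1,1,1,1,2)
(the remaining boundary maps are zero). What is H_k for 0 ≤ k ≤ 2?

H_0 ≅ Z,  H_1 ≅ Z ⊕ Z/2,  H_2 = 0.

H_0: b_0 = 9 − 0 − 8 = 1; torsion from ∂_1 factors > 1: none. So H_0 ≅ Z.
H_1: b_1 = 27 − 8 − 18 = 1; torsion from ∂_2 factors > 1: [2]. So H_1 ≅ Z ⊕ Z/2.
H_2: b_2 = 18 − 18 − 0 = 0; torsion from ∂_3 factors > 1: none. So H_2 ≅ 0.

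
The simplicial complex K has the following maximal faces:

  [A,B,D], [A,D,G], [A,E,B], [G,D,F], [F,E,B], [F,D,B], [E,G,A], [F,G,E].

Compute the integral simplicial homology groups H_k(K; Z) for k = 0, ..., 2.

Take the total order A < B < D < E < F < G on the vertex set. Then K (dimension 2) consists of the simplices:

  0-simplices (6): A, B, D, E, F, G
  1-simplices (12): AB, AD, AE, AG, BD, BE, BF, DF, DG, EF, EG, FG
  2-simplices (8): ABD, ABE, ADG, AEG, BDF, BEF, DFG, EFG

so the chain groups are C_0 ≅ Z^6, C_1 ≅ Z^12, C_2 ≅ Z^8.

The boundary map ∂_1: C_1 → C_0 is given by ∂[p,q] = [q] − [p].
The 6×12 boundary matrix has rank 5 and Smith normal form diag(1,1,1,1,1).

Boundary ∂_2: C_2 → C_1 sends each 2-simplex [p,q,r] to [q,r] − [p,r] + [p,q]. For instance
  ∂BDF = DF − BF + BD,
  ∂ABE = BE − AE + AB.
As a 12×8 matrix over Z this has rank 7, with invariant factors (1,1,1,1,1,1,1).

Computing H_k = (kernel of ∂_k) / (image of ∂_{k+1}):

  H_0: rank C_0 − rank ∂_1 = 6 − 5 = 1, and the invariant factors of ∂_1 are all 1, so H_0 = Z.
  H_1: rank ker ∂_1 − rank ∂_2 = (12 − 5) − 7 = 0, and the invariant factors of ∂_2 are all 1, so H_1 = 0.
  H_2: rank ker ∂_2 − rank ∂_3 = (8 − 7) − 0 = 1, and there is no ∂_3, so H_2 = Z.

H_0 ≅ Z,  H_1 = 0,  H_2 ≅ Z.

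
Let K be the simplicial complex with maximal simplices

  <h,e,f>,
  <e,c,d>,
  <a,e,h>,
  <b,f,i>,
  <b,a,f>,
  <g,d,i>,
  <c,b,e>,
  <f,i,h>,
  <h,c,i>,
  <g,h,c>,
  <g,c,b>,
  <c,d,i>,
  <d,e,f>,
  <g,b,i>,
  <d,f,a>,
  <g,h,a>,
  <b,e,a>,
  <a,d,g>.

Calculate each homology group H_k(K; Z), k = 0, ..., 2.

H_0 ≅ Z,  H_1 ≅ Z ⊕ Z/2,  H_2 = 0.

Fix the vertex order a < b < c < d < e < f < g < h < i and write every simplex with vertices in increasing order. Then dim K = 2 and the simplices of K are:

  0-simplices (9): a, b, c, d, e, f, g, h, i
  1-simplices (27): ab, ad, ae, af, ag, ah, bc, be, bf, bg, bi, cd, ce, cg, ch, ci, de, df, dg, di, ef, eh, fh, fi, gh, gi, hi
  2-simplices (18): abe, abf, adf, adg, aeh, agh, bce, bcg, bfi, bgi, cde, cdi, cgh, chi, def, dgi, efh, fhi

so the chain groups are C_0 ≅ Z^9, C_1 ≅ Z^27, C_2 ≅ Z^18.

Boundary ∂_1: C_1 → C_0 maps an edge to its endpoints' difference, ∂[p,q] = q − p. For instance
  ∂bi = i − b.
The resulting 9×27 matrix has rank 8, and its Smith normal form has invariant factors (1,1,1,1,1,1,1,1).

The boundary map ∂_2: C_2 → C_1 maps a triangle to the signed sum of its edges. For instance
  ∂bce = ce − be + bc,
  ∂abf = bf − af + ab.
The resulting 27×18 matrix has rank 18, and its Smith normal form has invariant factors (1,1,1,1,1,1,1,1,1,1,1,1,1,1,1,1,1,2).

Reading off H_k = ker ∂_k / im ∂_{k+1}:

  H_0: rank C_0 − rank ∂_1 = 9 − 8 = 1, and the invariant factors of ∂_1 are all 1, so H_0 ≅ Z.
  H_1: rank ker ∂_1 − rank ∂_2 = (27 − 8) − 18 = 1, and ∂_2 has invariant factor 2 > 1, so H_1 ≅ Z ⊕ Z/2.
  H_2: rank ker ∂_2 − rank ∂_3 = (18 − 18) − 0 = 0, and there is no ∂_3, so H_2 ≅ 0.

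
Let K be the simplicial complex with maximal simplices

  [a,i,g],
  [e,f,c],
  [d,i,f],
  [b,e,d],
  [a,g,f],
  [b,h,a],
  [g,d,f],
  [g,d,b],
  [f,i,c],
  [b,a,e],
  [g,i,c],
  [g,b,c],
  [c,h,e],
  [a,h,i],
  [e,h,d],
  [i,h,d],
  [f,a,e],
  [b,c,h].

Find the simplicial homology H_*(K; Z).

H_0 ≅ Z,  H_1 ≅ Z ⊕ Z_2,  H_2 = 0.

Fix the vertex order a < b < c < d < e < f < g < h < i and write every simplex with vertices in increasing order. Then dim K = 2 and the simplices of K are:

  0-simplices (9): a, b, c, d, e, f, g, h, i
  1-simplices (27): ab, ae, af, ag, ah, ai, bc, bd, be, bg, bh, ce, cf, cg, ch, ci, de, df, dg, dh, di, ef, eh, fg, fi, gi, hi
  2-simplices (18): abe, abh, aef, afg, agi, ahi, bcg, bch, bde, bdg, cef, ceh, cfi, cgi, deh, dfg, dfi, dhi

Hence C_0 ≅ Z^9, C_1 ≅ Z^27, C_2 ≅ Z^18.

Boundary ∂_1: C_1 → C_0 maps an edge to its endpoints' difference, ∂[p,q] = q − p.
The resulting 9×27 matrix has rank 8, and its Smith normal form has invariant factors (1,1,1,1,1,1,1,1).

The boundary map ∂_2: C_2 → C_1 maps a triangle to the signed sum of its edges. For instance
  ∂cgi = gi − ci + cg,
  ∂ceh = eh − ch + ce.
The 27×18 boundary matrix has rank 18 and Smith normal form diag(1,1,1,1,1,1,1,1,1,1,1,1,1,1,1,1,1,2).

Computing H_k = (kernel of ∂_k) / (image of ∂_{k+1}):

  H_0: rank C_0 − rank ∂_1 = 9 − 8 = 1, and the invariant factors of ∂_1 are all 1, so H_0 ≅ Z.
  H_1: rank ker ∂_1 − rank ∂_2 = (27 − 8) − 18 = 1, and ∂_2 has invariant factor 2 > 1, so H_1 ≅ Z ⊕ Z_2.
  H_2: rank ker ∂_2 − rank ∂_3 = (18 − 18) − 0 = 0, and there is no ∂_3, so H_2 ≅ 0.

As a check, the Euler characteristic is 9 − 27 + 18 = 0, which agrees with 1 − 1 + 0 = 0.
(K is a triangulation of the Klein bottle.)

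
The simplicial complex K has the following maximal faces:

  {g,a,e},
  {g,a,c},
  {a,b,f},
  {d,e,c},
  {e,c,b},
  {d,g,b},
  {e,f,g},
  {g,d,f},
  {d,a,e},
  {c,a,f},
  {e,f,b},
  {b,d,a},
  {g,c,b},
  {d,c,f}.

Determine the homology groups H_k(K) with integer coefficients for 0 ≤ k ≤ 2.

K has 7 vertices, 21 edges, 14 triangles.
rank ∂_0 = 0, rank ∂_1 = 6 ⇒ b_0 = 7 − 0 − 6 = 1; all invariant factors of ∂_1 are 1 so no torsion. So H_0 ≅ Z.
rank ∂_1 = 6, rank ∂_2 = 13 ⇒ b_1 = 21 − 6 − 13 = 2; all invariant factors of ∂_2 are 1 so no torsion. So H_1 ≅ Z^2.
rank ∂_2 = 13, rank ∂_3 = 0 ⇒ b_2 = 14 − 13 − 0 = 1. So H_2 ≅ Z.

H_0 ≅ Z,  H_1 ≅ Z^2,  H_2 ≅ Z.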